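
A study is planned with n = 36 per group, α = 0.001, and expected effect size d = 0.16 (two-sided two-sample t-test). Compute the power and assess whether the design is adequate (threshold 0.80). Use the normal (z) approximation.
Power ≈ 0.00; the study is underpowered (power < 0.80)

Power calculation (two-sample t-test, normal approximation):
z_β = d · √(n/2) - z_{α/2}
z_β = 0.16 · √(36/2) - 3.291
z_β = 0.16 · 4.243 - 3.291
z_β = -2.612

Power = Φ(z_β) = Φ(-2.612) ≈ 0.005

Effect size d = 0.16 is very small by Cohen's convention (0.2/0.5/0.8).

Threshold: power ≥ 0.80 is conventionally adequate.
Power ≈ 0.00 → the study is underpowered (power < 0.80).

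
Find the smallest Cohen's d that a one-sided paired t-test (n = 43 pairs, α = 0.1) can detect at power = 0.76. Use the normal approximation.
d ≈ 0.30

Minimum detectable effect (paired t-test, normal approximation):
d = (z_α + z_β) / √n
d = (1.282 + 0.706) / √43
d = 1.988 / 6.557
d ≈ 0.30

By Cohen's convention (0.2 small / 0.5 medium / 0.8 large): small effect.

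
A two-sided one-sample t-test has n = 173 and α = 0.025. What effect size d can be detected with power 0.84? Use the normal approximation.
d ≈ 0.25

Minimum detectable effect (one-sample t-test, normal approximation):
d = (z_{α/2} + z_β) / √n
d = (2.241 + 0.994) / √173
d = 3.236 / 13.153
d ≈ 0.25

By Cohen's convention (0.2 small / 0.5 medium / 0.8 large): small effect.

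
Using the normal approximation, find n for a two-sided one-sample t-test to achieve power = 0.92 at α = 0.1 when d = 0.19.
n = 258

Sample size formula (one-sample t-test, normal approximation):
n = ((z_{α/2} + z_β) / d)²

z_{α/2} = 1.645 (for α = 0.1, two-sided)
z_β = 1.405 (for power = 0.92)
d = 0.19

n = ((1.645 + 1.405) / 0.19)²
n = (16.053)²
n ≈ 257.70
Round up to the next whole number: n = 258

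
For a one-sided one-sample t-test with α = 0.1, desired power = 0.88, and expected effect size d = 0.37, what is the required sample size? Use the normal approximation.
n = 45

Sample size formula (one-sample t-test, normal approximation):
n = ((z_α + z_β) / d)²

z_α = 1.282 (for α = 0.1, one-sided)
z_β = 1.175 (for power = 0.88)
d = 0.37

n = ((1.282 + 1.175) / 0.37)²
n = (6.641)²
n ≈ 44.10
Round up to the next whole number: n = 45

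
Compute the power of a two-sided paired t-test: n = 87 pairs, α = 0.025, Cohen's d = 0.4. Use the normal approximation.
Power ≈ 0.93

Power calculation (paired t-test, normal approximation):
z_β = d · √n - z_{α/2}
z_β = 0.4 · √87 - 2.241
z_β = 0.4 · 9.327 - 2.241
z_β = 1.490

Power = Φ(z_β) = Φ(1.490) ≈ 0.932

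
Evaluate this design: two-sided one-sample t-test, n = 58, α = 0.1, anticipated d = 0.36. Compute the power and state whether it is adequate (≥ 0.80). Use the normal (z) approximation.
Power ≈ 0.86; the study is adequately powered (power ≥ 0.80)

Power calculation (one-sample t-test, normal approximation):
z_β = d · √n - z_{α/2}
z_β = 0.36 · √58 - 1.645
z_β = 0.36 · 7.616 - 1.645
z_β = 1.097

Power = Φ(z_β) = Φ(1.097) ≈ 0.864

Effect size d = 0.36 is small by Cohen's convention (0.2/0.5/0.8).

Threshold: power ≥ 0.80 is conventionally adequate.
Power ≈ 0.86 → the study is adequately powered (power ≥ 0.80).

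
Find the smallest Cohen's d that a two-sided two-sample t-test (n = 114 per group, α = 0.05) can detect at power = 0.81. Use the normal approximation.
d ≈ 0.38

Minimum detectable effect (two-sample t-test, normal approximation):
d = (z_{α/2} + z_β) / √(n/2)
d = (1.960 + 0.878) / √(114/2)
d = 2.838 / 7.550
d ≈ 0.38

By Cohen's convention (0.2 small / 0.5 medium / 0.8 large): small effect.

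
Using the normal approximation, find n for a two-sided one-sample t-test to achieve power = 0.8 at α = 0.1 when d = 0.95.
n = 7

Sample size formula (one-sample t-test, normal approximation):
n = ((z_{α/2} + z_β) / d)²

z_{α/2} = 1.645 (for α = 0.1, two-sided)
z_β = 0.842 (for power = 0.8)
d = 0.95

n = ((1.645 + 0.842) / 0.95)²
n = (2.618)²
n ≈ 6.85
Round up to the next whole number: n = 7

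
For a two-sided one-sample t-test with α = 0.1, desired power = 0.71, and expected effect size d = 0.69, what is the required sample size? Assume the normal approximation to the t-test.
n = 11

Sample size formula (one-sample t-test, normal approximation):
n = ((z_{α/2} + z_β) / d)²

z_{α/2} = 1.645 (for α = 0.1, two-sided)
z_β = 0.553 (for power = 0.71)
d = 0.69

n = ((1.645 + 0.553) / 0.69)²
n = (3.186)²
n ≈ 10.15
Round up to the next whole number: n = 11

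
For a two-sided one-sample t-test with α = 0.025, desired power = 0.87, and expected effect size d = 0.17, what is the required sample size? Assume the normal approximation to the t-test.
n = 393

Sample size formula (one-sample t-test, normal approximation):
n = ((z_{α/2} + z_β) / d)²

z_{α/2} = 2.241 (for α = 0.025, two-sided)
z_β = 1.126 (for power = 0.87)
d = 0.17

n = ((2.241 + 1.126) / 0.17)²
n = (19.806)²
n ≈ 392.28
Round up to the next whole number: n = 393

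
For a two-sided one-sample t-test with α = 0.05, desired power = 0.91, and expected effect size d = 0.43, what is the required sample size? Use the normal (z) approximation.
n = 59

Sample size formula (one-sample t-test, normal approximation):
n = ((z_{α/2} + z_β) / d)²

z_{α/2} = 1.960 (for α = 0.05, two-sided)
z_β = 1.341 (for power = 0.91)
d = 0.43

n = ((1.960 + 1.341) / 0.43)²
n = (7.677)²
n ≈ 58.94
Round up to the next whole number: n = 59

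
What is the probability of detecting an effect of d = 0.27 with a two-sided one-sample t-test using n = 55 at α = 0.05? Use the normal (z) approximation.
Power ≈ 0.52

Power calculation (one-sample t-test, normal approximation):
z_β = d · √n - z_{α/2}
z_β = 0.27 · √55 - 1.960
z_β = 0.27 · 7.416 - 1.960
z_β = 0.042

Power = Φ(z_β) = Φ(0.042) ≈ 0.517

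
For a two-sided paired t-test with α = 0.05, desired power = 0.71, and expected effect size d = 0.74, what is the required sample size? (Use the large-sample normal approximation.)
n = 12 pairs

Sample size formula (paired t-test, normal approximation):
n = ((z_{α/2} + z_β) / d)²

z_{α/2} = 1.960 (for α = 0.05, two-sided)
z_β = 0.553 (for power = 0.71)
d = 0.74

n = ((1.960 + 0.553) / 0.74)²
n = (3.396)²
n ≈ 11.53
Round up to the next whole number: n = 12 pairs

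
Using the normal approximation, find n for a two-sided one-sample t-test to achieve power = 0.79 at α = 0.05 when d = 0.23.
n = 145

Sample size formula (one-sample t-test, normal approximation):
n = ((z_{α/2} + z_β) / d)²

z_{α/2} = 1.960 (for α = 0.05, two-sided)
z_β = 0.806 (for power = 0.79)
d = 0.23

n = ((1.960 + 0.806) / 0.23)²
n = (12.026)²
n ≈ 144.62
Round up to the next whole number: n = 145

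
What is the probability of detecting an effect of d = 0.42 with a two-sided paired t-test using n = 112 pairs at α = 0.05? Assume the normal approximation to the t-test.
Power ≈ 0.99

Power calculation (paired t-test, normal approximation):
z_β = d · √n - z_{α/2}
z_β = 0.42 · √112 - 1.960
z_β = 0.42 · 10.583 - 1.960
z_β = 2.485

Power = Φ(z_β) = Φ(2.485) ≈ 0.994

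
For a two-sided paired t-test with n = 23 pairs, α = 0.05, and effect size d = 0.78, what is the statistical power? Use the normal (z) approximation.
Power ≈ 0.96

Power calculation (paired t-test, normal approximation):
z_β = d · √n - z_{α/2}
z_β = 0.78 · √23 - 1.960
z_β = 0.78 · 4.796 - 1.960
z_β = 1.781

Power = Φ(z_β) = Φ(1.781) ≈ 0.963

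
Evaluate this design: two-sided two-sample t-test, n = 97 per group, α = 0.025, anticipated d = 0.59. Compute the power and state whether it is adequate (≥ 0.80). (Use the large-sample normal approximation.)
Power ≈ 0.97; the study is adequately powered (power ≥ 0.80)

Power calculation (two-sample t-test, normal approximation):
z_β = d · √(n/2) - z_{α/2}
z_β = 0.59 · √(97/2) - 2.241
z_β = 0.59 · 6.964 - 2.241
z_β = 1.867

Power = Φ(z_β) = Φ(1.867) ≈ 0.969

Effect size d = 0.59 is medium by Cohen's convention (0.2/0.5/0.8).

Threshold: power ≥ 0.80 is conventionally adequate.
Power ≈ 0.97 → the study is adequately powered (power ≥ 0.80).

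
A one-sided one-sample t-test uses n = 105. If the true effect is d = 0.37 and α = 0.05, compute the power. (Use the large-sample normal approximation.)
Power ≈ 0.98

Power calculation (one-sample t-test, normal approximation):
z_β = d · √n - z_α
z_β = 0.37 · √105 - 1.645
z_β = 0.37 · 10.247 - 1.645
z_β = 2.147

Power = Φ(z_β) = Φ(2.147) ≈ 0.984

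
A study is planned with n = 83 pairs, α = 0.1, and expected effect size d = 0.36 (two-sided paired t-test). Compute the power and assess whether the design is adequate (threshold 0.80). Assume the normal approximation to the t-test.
Power ≈ 0.95; the study is adequately powered (power ≥ 0.80)

Power calculation (paired t-test, normal approximation):
z_β = d · √n - z_{α/2}
z_β = 0.36 · √83 - 1.645
z_β = 0.36 · 9.110 - 1.645
z_β = 1.635

Power = Φ(z_β) = Φ(1.635) ≈ 0.949

Effect size d = 0.36 is small by Cohen's convention (0.2/0.5/0.8).

Threshold: power ≥ 0.80 is conventionally adequate.
Power ≈ 0.95 → the study is adequately powered (power ≥ 0.80).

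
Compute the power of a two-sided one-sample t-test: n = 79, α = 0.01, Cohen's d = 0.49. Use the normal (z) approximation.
Power ≈ 0.96

Power calculation (one-sample t-test, normal approximation):
z_β = d · √n - z_{α/2}
z_β = 0.49 · √79 - 2.576
z_β = 0.49 · 8.888 - 2.576
z_β = 1.779

Power = Φ(z_β) = Φ(1.779) ≈ 0.962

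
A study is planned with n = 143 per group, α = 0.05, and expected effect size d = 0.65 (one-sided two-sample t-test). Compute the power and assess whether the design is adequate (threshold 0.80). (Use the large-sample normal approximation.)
Power ≈ 1.00; the study is adequately powered (power ≥ 0.80)

Power calculation (two-sample t-test, normal approximation):
z_β = d · √(n/2) - z_α
z_β = 0.65 · √(143/2) - 1.645
z_β = 0.65 · 8.456 - 1.645
z_β = 3.851

Power = Φ(z_β) = Φ(3.851) ≈ 1.000

Effect size d = 0.65 is medium by Cohen's convention (0.2/0.5/0.8).

Threshold: power ≥ 0.80 is conventionally adequate.
Power ≈ 1.00 → the study is adequately powered (power ≥ 0.80).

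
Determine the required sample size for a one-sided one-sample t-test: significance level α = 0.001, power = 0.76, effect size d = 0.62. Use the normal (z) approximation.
n = 38

Sample size formula (one-sample t-test, normal approximation):
n = ((z_α + z_β) / d)²

z_α = 3.090 (for α = 0.001, one-sided)
z_β = 0.706 (for power = 0.76)
d = 0.62

n = ((3.090 + 0.706) / 0.62)²
n = (6.123)²
n ≈ 37.49
Round up to the next whole number: n = 38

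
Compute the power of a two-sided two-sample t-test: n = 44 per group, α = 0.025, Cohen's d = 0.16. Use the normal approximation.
Power ≈ 0.07

Power calculation (two-sample t-test, normal approximation):
z_β = d · √(n/2) - z_{α/2}
z_β = 0.16 · √(44/2) - 2.241
z_β = 0.16 · 4.690 - 2.241
z_β = -1.491

Power = Φ(z_β) = Φ(-1.491) ≈ 0.068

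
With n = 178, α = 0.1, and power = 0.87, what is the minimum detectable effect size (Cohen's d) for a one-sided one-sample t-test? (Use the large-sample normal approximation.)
d ≈ 0.18

Minimum detectable effect (one-sample t-test, normal approximation):
d = (z_α + z_β) / √n
d = (1.282 + 1.126) / √178
d = 2.408 / 13.342
d ≈ 0.18

By Cohen's convention (0.2 small / 0.5 medium / 0.8 large): very small effect.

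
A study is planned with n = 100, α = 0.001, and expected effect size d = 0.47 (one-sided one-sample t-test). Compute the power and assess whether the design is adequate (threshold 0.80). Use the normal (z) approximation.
Power ≈ 0.95; the study is adequately powered (power ≥ 0.80)

Power calculation (one-sample t-test, normal approximation):
z_β = d · √n - z_α
z_β = 0.47 · √100 - 3.090
z_β = 0.47 · 10.000 - 3.090
z_β = 1.610

Power = Φ(z_β) = Φ(1.610) ≈ 0.946

Effect size d = 0.47 is small by Cohen's convention (0.2/0.5/0.8).

Threshold: power ≥ 0.80 is conventionally adequate.
Power ≈ 0.95 → the study is adequately powered (power ≥ 0.80).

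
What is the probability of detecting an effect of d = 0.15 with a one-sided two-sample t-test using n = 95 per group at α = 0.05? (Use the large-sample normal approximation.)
Power ≈ 0.27

Power calculation (two-sample t-test, normal approximation):
z_β = d · √(n/2) - z_α
z_β = 0.15 · √(95/2) - 1.645
z_β = 0.15 · 6.892 - 1.645
z_β = -0.611

Power = Φ(z_β) = Φ(-0.611) ≈ 0.271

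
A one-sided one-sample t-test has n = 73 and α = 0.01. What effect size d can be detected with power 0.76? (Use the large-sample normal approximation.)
d ≈ 0.35

Minimum detectable effect (one-sample t-test, normal approximation):
d = (z_α + z_β) / √n
d = (2.326 + 0.706) / √73
d = 3.033 / 8.544
d ≈ 0.35

By Cohen's convention (0.2 small / 0.5 medium / 0.8 large): small effect.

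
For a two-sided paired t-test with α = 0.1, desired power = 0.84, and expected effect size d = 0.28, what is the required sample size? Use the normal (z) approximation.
n = 89 pairs

Sample size formula (paired t-test, normal approximation):
n = ((z_{α/2} + z_β) / d)²

z_{α/2} = 1.645 (for α = 0.1, two-sided)
z_β = 0.994 (for power = 0.84)
d = 0.28

n = ((1.645 + 0.994) / 0.28)²
n = (9.425)²
n ≈ 88.83
Round up to the next whole number: n = 89 pairs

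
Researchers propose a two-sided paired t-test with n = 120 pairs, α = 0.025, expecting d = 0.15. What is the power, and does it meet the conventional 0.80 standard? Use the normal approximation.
Power ≈ 0.27; the study is underpowered (power < 0.80)

Power calculation (paired t-test, normal approximation):
z_β = d · √n - z_{α/2}
z_β = 0.15 · √120 - 2.241
z_β = 0.15 · 10.954 - 2.241
z_β = -0.598

Power = Φ(z_β) = Φ(-0.598) ≈ 0.275

Effect size d = 0.15 is very small by Cohen's convention (0.2/0.5/0.8).

Threshold: power ≥ 0.80 is conventionally adequate.
Power ≈ 0.27 → the study is underpowered (power < 0.80).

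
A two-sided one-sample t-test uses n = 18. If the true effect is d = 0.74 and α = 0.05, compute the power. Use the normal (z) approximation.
Power ≈ 0.88

Power calculation (one-sample t-test, normal approximation):
z_β = d · √n - z_{α/2}
z_β = 0.74 · √18 - 1.960
z_β = 0.74 · 4.243 - 1.960
z_β = 1.180

Power = Φ(z_β) = Φ(1.180) ≈ 0.881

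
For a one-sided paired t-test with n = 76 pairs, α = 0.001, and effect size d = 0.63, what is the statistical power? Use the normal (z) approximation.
Power ≈ 0.99

Power calculation (paired t-test, normal approximation):
z_β = d · √n - z_α
z_β = 0.63 · √76 - 3.090
z_β = 0.63 · 8.718 - 3.090
z_β = 2.402

Power = Φ(z_β) = Φ(2.402) ≈ 0.992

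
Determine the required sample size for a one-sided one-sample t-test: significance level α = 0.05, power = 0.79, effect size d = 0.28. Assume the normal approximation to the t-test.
n = 77

Sample size formula (one-sample t-test, normal approximation):
n = ((z_α + z_β) / d)²

z_α = 1.645 (for α = 0.05, one-sided)
z_β = 0.806 (for power = 0.79)
d = 0.28

n = ((1.645 + 0.806) / 0.28)²
n = (8.754)²
n ≈ 76.63
Round up to the next whole number: n = 77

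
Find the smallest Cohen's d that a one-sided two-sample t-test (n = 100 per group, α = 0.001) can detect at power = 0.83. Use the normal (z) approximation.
d ≈ 0.57

Minimum detectable effect (two-sample t-test, normal approximation):
d = (z_α + z_β) / √(n/2)
d = (3.090 + 0.954) / √(100/2)
d = 4.044 / 7.071
d ≈ 0.57

By Cohen's convention (0.2 small / 0.5 medium / 0.8 large): medium effect.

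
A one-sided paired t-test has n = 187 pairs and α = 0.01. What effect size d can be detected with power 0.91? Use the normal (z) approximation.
d ≈ 0.27

Minimum detectable effect (paired t-test, normal approximation):
d = (z_α + z_β) / √n
d = (2.326 + 1.341) / √187
d = 3.667 / 13.675
d ≈ 0.27

By Cohen's convention (0.2 small / 0.5 medium / 0.8 large): small effect.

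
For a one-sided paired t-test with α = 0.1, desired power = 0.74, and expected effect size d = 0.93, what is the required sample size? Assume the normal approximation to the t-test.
n = 5 pairs

Sample size formula (paired t-test, normal approximation):
n = ((z_α + z_β) / d)²

z_α = 1.282 (for α = 0.1, one-sided)
z_β = 0.643 (for power = 0.74)
d = 0.93

n = ((1.282 + 0.643) / 0.93)²
n = (2.070)²
n ≈ 4.28
Round up to the next whole number: n = 5 pairs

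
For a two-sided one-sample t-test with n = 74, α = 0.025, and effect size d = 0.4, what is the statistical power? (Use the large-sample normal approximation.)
Power ≈ 0.88

Power calculation (one-sample t-test, normal approximation):
z_β = d · √n - z_{α/2}
z_β = 0.4 · √74 - 2.241
z_β = 0.4 · 8.602 - 2.241
z_β = 1.200

Power = Φ(z_β) = Φ(1.200) ≈ 0.885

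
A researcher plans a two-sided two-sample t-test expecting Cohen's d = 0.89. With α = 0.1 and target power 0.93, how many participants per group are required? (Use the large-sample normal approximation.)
n = 25 per group

Sample size formula (two-sample t-test, normal approximation):
n = 2 · ((z_{α/2} + z_β) / d)²

z_{α/2} = 1.645 (for α = 0.1, two-sided)
z_β = 1.476 (for power = 0.93)
d = 0.89

n = 2 · ((1.645 + 1.476) / 0.89)²
n = 2 · (3.507)²
n ≈ 24.60
Round up to the next whole number: n = 25 per group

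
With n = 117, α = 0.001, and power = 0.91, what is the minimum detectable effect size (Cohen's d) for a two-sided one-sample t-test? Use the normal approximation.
d ≈ 0.43

Minimum detectable effect (one-sample t-test, normal approximation):
d = (z_{α/2} + z_β) / √n
d = (3.291 + 1.341) / √117
d = 4.631 / 10.817
d ≈ 0.43

By Cohen's convention (0.2 small / 0.5 medium / 0.8 large): small effect.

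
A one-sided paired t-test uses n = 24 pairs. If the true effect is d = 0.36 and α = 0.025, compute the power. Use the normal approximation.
Power ≈ 0.42

Power calculation (paired t-test, normal approximation):
z_β = d · √n - z_α
z_β = 0.36 · √24 - 1.960
z_β = 0.36 · 4.899 - 1.960
z_β = -0.196

Power = Φ(z_β) = Φ(-0.196) ≈ 0.422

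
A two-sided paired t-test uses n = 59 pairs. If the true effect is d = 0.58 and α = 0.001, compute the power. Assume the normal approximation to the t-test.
Power ≈ 0.88

Power calculation (paired t-test, normal approximation):
z_β = d · √n - z_{α/2}
z_β = 0.58 · √59 - 3.291
z_β = 0.58 · 7.681 - 3.291
z_β = 1.165

Power = Φ(z_β) = Φ(1.165) ≈ 0.878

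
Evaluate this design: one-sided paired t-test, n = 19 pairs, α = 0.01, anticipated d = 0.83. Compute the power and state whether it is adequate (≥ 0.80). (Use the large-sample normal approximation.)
Power ≈ 0.90; the study is adequately powered (power ≥ 0.80)

Power calculation (paired t-test, normal approximation):
z_β = d · √n - z_α
z_β = 0.83 · √19 - 2.326
z_β = 0.83 · 4.359 - 2.326
z_β = 1.292

Power = Φ(z_β) = Φ(1.292) ≈ 0.902

Effect size d = 0.83 is large by Cohen's convention (0.2/0.5/0.8).

Threshold: power ≥ 0.80 is conventionally adequate.
Power ≈ 0.90 → the study is adequately powered (power ≥ 0.80).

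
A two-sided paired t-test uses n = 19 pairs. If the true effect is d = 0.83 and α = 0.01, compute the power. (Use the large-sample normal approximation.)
Power ≈ 0.85

Power calculation (paired t-test, normal approximation):
z_β = d · √n - z_{α/2}
z_β = 0.83 · √19 - 2.576
z_β = 0.83 · 4.359 - 2.576
z_β = 1.042

Power = Φ(z_β) = Φ(1.042) ≈ 0.851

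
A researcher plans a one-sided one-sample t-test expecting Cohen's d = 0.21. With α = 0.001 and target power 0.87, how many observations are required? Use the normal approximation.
n = 404

Sample size formula (one-sample t-test, normal approximation):
n = ((z_α + z_β) / d)²

z_α = 3.090 (for α = 0.001, one-sided)
z_β = 1.126 (for power = 0.87)
d = 0.21

n = ((3.090 + 1.126) / 0.21)²
n = (20.076)²
n ≈ 403.05
Round up to the next whole number: n = 404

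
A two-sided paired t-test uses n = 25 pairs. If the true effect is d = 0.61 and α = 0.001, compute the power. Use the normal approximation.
Power ≈ 0.40

Power calculation (paired t-test, normal approximation):
z_β = d · √n - z_{α/2}
z_β = 0.61 · √25 - 3.291
z_β = 0.61 · 5.000 - 3.291
z_β = -0.241

Power = Φ(z_β) = Φ(-0.241) ≈ 0.405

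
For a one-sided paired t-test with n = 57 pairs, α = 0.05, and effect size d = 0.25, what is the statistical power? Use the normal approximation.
Power ≈ 0.60

Power calculation (paired t-test, normal approximation):
z_β = d · √n - z_α
z_β = 0.25 · √57 - 1.645
z_β = 0.25 · 7.550 - 1.645
z_β = 0.243

Power = Φ(z_β) = Φ(0.243) ≈ 0.596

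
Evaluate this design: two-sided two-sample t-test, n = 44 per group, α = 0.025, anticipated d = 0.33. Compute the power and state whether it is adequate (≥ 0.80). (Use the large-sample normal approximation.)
Power ≈ 0.24; the study is underpowered (power < 0.80)

Power calculation (two-sample t-test, normal approximation):
z_β = d · √(n/2) - z_{α/2}
z_β = 0.33 · √(44/2) - 2.241
z_β = 0.33 · 4.690 - 2.241
z_β = -0.694

Power = Φ(z_β) = Φ(-0.694) ≈ 0.244

Effect size d = 0.33 is small by Cohen's convention (0.2/0.5/0.8).

Threshold: power ≥ 0.80 is conventionally adequate.
Power ≈ 0.24 → the study is underpowered (power < 0.80).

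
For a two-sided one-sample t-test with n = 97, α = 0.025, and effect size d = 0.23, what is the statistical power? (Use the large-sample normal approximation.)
Power ≈ 0.51

Power calculation (one-sample t-test, normal approximation):
z_β = d · √n - z_{α/2}
z_β = 0.23 · √97 - 2.241
z_β = 0.23 · 9.849 - 2.241
z_β = 0.024

Power = Φ(z_β) = Φ(0.024) ≈ 0.510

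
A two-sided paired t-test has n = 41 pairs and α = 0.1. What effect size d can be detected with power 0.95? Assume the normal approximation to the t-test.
d ≈ 0.51

Minimum detectable effect (paired t-test, normal approximation):
d = (z_{α/2} + z_β) / √n
d = (1.645 + 1.645) / √41
d = 3.290 / 6.403
d ≈ 0.51

By Cohen's convention (0.2 small / 0.5 medium / 0.8 large): medium effect.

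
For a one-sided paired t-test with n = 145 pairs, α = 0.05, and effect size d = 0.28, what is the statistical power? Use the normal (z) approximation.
Power ≈ 0.96

Power calculation (paired t-test, normal approximation):
z_β = d · √n - z_α
z_β = 0.28 · √145 - 1.645
z_β = 0.28 · 12.042 - 1.645
z_β = 1.727

Power = Φ(z_β) = Φ(1.727) ≈ 0.958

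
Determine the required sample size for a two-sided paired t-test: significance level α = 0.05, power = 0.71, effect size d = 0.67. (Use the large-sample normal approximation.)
n = 15 pairs

Sample size formula (paired t-test, normal approximation):
n = ((z_{α/2} + z_β) / d)²

z_{α/2} = 1.960 (for α = 0.05, two-sided)
z_β = 0.553 (for power = 0.71)
d = 0.67

n = ((1.960 + 0.553) / 0.67)²
n = (3.751)²
n ≈ 14.07
Round up to the next whole number: n = 15 pairs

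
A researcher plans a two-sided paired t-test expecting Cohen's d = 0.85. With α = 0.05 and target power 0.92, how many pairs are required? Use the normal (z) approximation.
n = 16 pairs

Sample size formula (paired t-test, normal approximation):
n = ((z_{α/2} + z_β) / d)²

z_{α/2} = 1.960 (for α = 0.05, two-sided)
z_β = 1.405 (for power = 0.92)
d = 0.85

n = ((1.960 + 1.405) / 0.85)²
n = (3.959)²
n ≈ 15.67
Round up to the next whole number: n = 16 pairs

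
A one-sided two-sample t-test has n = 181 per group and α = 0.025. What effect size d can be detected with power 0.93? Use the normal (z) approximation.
d ≈ 0.36

Minimum detectable effect (two-sample t-test, normal approximation):
d = (z_α + z_β) / √(n/2)
d = (1.960 + 1.476) / √(181/2)
d = 3.436 / 9.513
d ≈ 0.36

By Cohen's convention (0.2 small / 0.5 medium / 0.8 large): small effect.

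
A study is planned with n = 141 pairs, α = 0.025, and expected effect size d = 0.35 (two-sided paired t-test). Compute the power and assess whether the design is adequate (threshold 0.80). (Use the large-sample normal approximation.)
Power ≈ 0.97; the study is adequately powered (power ≥ 0.80)

Power calculation (paired t-test, normal approximation):
z_β = d · √n - z_{α/2}
z_β = 0.35 · √141 - 2.241
z_β = 0.35 · 11.874 - 2.241
z_β = 1.915

Power = Φ(z_β) = Φ(1.915) ≈ 0.972

Effect size d = 0.35 is small by Cohen's convention (0.2/0.5/0.8).

Threshold: power ≥ 0.80 is conventionally adequate.
Power ≈ 0.97 → the study is adequately powered (power ≥ 0.80).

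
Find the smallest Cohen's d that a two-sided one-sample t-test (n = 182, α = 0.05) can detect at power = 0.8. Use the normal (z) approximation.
d ≈ 0.21

Minimum detectable effect (one-sample t-test, normal approximation):
d = (z_{α/2} + z_β) / √n
d = (1.960 + 0.842) / √182
d = 2.802 / 13.491
d ≈ 0.21

By Cohen's convention (0.2 small / 0.5 medium / 0.8 large): small effect.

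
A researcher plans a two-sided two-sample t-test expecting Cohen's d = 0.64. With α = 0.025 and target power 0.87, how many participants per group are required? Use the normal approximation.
n = 56 per group

Sample size formula (two-sample t-test, normal approximation):
n = 2 · ((z_{α/2} + z_β) / d)²

z_{α/2} = 2.241 (for α = 0.025, two-sided)
z_β = 1.126 (for power = 0.87)
d = 0.64

n = 2 · ((2.241 + 1.126) / 0.64)²
n = 2 · (5.261)²
n ≈ 55.36
Round up to the next whole number: n = 56 per group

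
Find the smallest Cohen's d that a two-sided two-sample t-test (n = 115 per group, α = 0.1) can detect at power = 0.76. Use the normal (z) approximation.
d ≈ 0.31

Minimum detectable effect (two-sample t-test, normal approximation):
d = (z_{α/2} + z_β) / √(n/2)
d = (1.645 + 0.706) / √(115/2)
d = 2.351 / 7.583
d ≈ 0.31

By Cohen's convention (0.2 small / 0.5 medium / 0.8 large): small effect.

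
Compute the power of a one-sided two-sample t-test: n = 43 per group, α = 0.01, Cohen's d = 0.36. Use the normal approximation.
Power ≈ 0.26

Power calculation (two-sample t-test, normal approximation):
z_β = d · √(n/2) - z_α
z_β = 0.36 · √(43/2) - 2.326
z_β = 0.36 · 4.637 - 2.326
z_β = -0.657

Power = Φ(z_β) = Φ(-0.657) ≈ 0.256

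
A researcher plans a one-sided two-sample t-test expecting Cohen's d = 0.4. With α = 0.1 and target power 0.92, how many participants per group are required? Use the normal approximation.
n = 91 per group

Sample size formula (two-sample t-test, normal approximation):
n = 2 · ((z_α + z_β) / d)²

z_α = 1.282 (for α = 0.1, one-sided)
z_β = 1.405 (for power = 0.92)
d = 0.4

n = 2 · ((1.282 + 1.405) / 0.4)²
n = 2 · (6.718)²
n ≈ 90.26
Round up to the next whole number: n = 91 per group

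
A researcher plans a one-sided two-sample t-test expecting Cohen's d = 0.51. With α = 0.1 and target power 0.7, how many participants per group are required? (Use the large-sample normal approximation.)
n = 26 per group

Sample size formula (two-sample t-test, normal approximation):
n = 2 · ((z_α + z_β) / d)²

z_α = 1.282 (for α = 0.1, one-sided)
z_β = 0.524 (for power = 0.7)
d = 0.51

n = 2 · ((1.282 + 0.524) / 0.51)²
n = 2 · (3.541)²
n ≈ 25.08
Round up to the next whole number: n = 26 per group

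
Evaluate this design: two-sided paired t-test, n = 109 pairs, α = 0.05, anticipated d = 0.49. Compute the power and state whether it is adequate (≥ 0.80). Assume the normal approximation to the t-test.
Power ≈ 1.00; the study is adequately powered (power ≥ 0.80)

Power calculation (paired t-test, normal approximation):
z_β = d · √n - z_{α/2}
z_β = 0.49 · √109 - 1.960
z_β = 0.49 · 10.440 - 1.960
z_β = 3.156

Power = Φ(z_β) = Φ(3.156) ≈ 0.999

Effect size d = 0.49 is small by Cohen's convention (0.2/0.5/0.8).

Threshold: power ≥ 0.80 is conventionally adequate.
Power ≈ 1.00 → the study is adequately powered (power ≥ 0.80).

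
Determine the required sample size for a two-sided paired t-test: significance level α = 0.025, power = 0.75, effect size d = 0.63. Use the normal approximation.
n = 22 pairs

Sample size formula (paired t-test, normal approximation):
n = ((z_{α/2} + z_β) / d)²

z_{α/2} = 2.241 (for α = 0.025, two-sided)
z_β = 0.674 (for power = 0.75)
d = 0.63

n = ((2.241 + 0.674) / 0.63)²
n = (4.627)²
n ≈ 21.41
Round up to the next whole number: n = 22 pairs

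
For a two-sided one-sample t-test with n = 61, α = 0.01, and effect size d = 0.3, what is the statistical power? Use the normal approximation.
Power ≈ 0.41

Power calculation (one-sample t-test, normal approximation):
z_β = d · √n - z_{α/2}
z_β = 0.3 · √61 - 2.576
z_β = 0.3 · 7.810 - 2.576
z_β = -0.233

Power = Φ(z_β) = Φ(-0.233) ≈ 0.408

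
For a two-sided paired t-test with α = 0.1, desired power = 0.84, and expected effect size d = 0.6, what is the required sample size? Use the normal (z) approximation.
n = 20 pairs

Sample size formula (paired t-test, normal approximation):
n = ((z_{α/2} + z_β) / d)²

z_{α/2} = 1.645 (for α = 0.1, two-sided)
z_β = 0.994 (for power = 0.84)
d = 0.6

n = ((1.645 + 0.994) / 0.6)²
n = (4.398)²
n ≈ 19.34
Round up to the next whole number: n = 20 pairs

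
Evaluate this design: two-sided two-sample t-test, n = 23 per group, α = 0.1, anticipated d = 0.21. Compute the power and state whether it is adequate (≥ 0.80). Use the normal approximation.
Power ≈ 0.18; the study is underpowered (power < 0.80)

Power calculation (two-sample t-test, normal approximation):
z_β = d · √(n/2) - z_{α/2}
z_β = 0.21 · √(23/2) - 1.645
z_β = 0.21 · 3.391 - 1.645
z_β = -0.933

Power = Φ(z_β) = Φ(-0.933) ≈ 0.175

Effect size d = 0.21 is small by Cohen's convention (0.2/0.5/0.8).

Threshold: power ≥ 0.80 is conventionally adequate.
Power ≈ 0.18 → the study is underpowered (power < 0.80).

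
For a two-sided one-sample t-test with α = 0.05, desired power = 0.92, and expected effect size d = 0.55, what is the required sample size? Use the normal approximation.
n = 38

Sample size formula (one-sample t-test, normal approximation):
n = ((z_{α/2} + z_β) / d)²

z_{α/2} = 1.960 (for α = 0.05, two-sided)
z_β = 1.405 (for power = 0.92)
d = 0.55

n = ((1.960 + 1.405) / 0.55)²
n = (6.118)²
n ≈ 37.43
Round up to the next whole number: n = 38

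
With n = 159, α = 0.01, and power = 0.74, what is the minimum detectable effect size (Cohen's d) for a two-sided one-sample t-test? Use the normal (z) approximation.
d ≈ 0.26

Minimum detectable effect (one-sample t-test, normal approximation):
d = (z_{α/2} + z_β) / √n
d = (2.576 + 0.643) / √159
d = 3.219 / 12.610
d ≈ 0.26

By Cohen's convention (0.2 small / 0.5 medium / 0.8 large): small effect.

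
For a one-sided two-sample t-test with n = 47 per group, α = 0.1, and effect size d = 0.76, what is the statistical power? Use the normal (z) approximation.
Power ≈ 0.99

Power calculation (two-sample t-test, normal approximation):
z_β = d · √(n/2) - z_α
z_β = 0.76 · √(47/2) - 1.282
z_β = 0.76 · 4.848 - 1.282
z_β = 2.403

Power = Φ(z_β) = Φ(2.403) ≈ 0.992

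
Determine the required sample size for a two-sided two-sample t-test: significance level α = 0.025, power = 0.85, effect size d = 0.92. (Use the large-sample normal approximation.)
n = 26 per group

Sample size formula (two-sample t-test, normal approximation):
n = 2 · ((z_{α/2} + z_β) / d)²

z_{α/2} = 2.241 (for α = 0.025, two-sided)
z_β = 1.036 (for power = 0.85)
d = 0.92

n = 2 · ((2.241 + 1.036) / 0.92)²
n = 2 · (3.562)²
n ≈ 25.38
Round up to the next whole number: n = 26 per group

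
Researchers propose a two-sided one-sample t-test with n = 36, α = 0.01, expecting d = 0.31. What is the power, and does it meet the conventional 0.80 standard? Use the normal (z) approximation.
Power ≈ 0.24; the study is underpowered (power < 0.80)

Power calculation (one-sample t-test, normal approximation):
z_β = d · √n - z_{α/2}
z_β = 0.31 · √36 - 2.576
z_β = 0.31 · 6.000 - 2.576
z_β = -0.716

Power = Φ(z_β) = Φ(-0.716) ≈ 0.237

Effect size d = 0.31 is small by Cohen's convention (0.2/0.5/0.8).

Threshold: power ≥ 0.80 is conventionally adequate.
Power ≈ 0.24 → the study is underpowered (power < 0.80).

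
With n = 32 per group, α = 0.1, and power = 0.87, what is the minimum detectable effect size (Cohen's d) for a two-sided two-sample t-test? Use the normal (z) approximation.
d ≈ 0.69

Minimum detectable effect (two-sample t-test, normal approximation):
d = (z_{α/2} + z_β) / √(n/2)
d = (1.645 + 1.126) / √(32/2)
d = 2.771 / 4.000
d ≈ 0.69

By Cohen's convention (0.2 small / 0.5 medium / 0.8 large): medium effect.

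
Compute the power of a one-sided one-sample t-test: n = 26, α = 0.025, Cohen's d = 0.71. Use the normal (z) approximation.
Power ≈ 0.95

Power calculation (one-sample t-test, normal approximation):
z_β = d · √n - z_α
z_β = 0.71 · √26 - 1.960
z_β = 0.71 · 5.099 - 1.960
z_β = 1.660

Power = Φ(z_β) = Φ(1.660) ≈ 0.952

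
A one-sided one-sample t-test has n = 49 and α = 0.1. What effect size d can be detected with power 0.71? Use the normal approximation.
d ≈ 0.26

Minimum detectable effect (one-sample t-test, normal approximation):
d = (z_α + z_β) / √n
d = (1.282 + 0.553) / √49
d = 1.835 / 7.000
d ≈ 0.26

By Cohen's convention (0.2 small / 0.5 medium / 0.8 large): small effect.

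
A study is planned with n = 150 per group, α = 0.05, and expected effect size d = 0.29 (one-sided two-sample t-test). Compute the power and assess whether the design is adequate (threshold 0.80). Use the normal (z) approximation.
Power ≈ 0.81; the study is adequately powered (power ≥ 0.80)

Power calculation (two-sample t-test, normal approximation):
z_β = d · √(n/2) - z_α
z_β = 0.29 · √(150/2) - 1.645
z_β = 0.29 · 8.660 - 1.645
z_β = 0.867

Power = Φ(z_β) = Φ(0.867) ≈ 0.807

Effect size d = 0.29 is small by Cohen's convention (0.2/0.5/0.8).

Threshold: power ≥ 0.80 is conventionally adequate.
Power ≈ 0.81 → the study is adequately powered (power ≥ 0.80).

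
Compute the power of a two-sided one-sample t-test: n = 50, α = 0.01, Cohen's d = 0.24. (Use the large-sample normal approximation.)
Power ≈ 0.19

Power calculation (one-sample t-test, normal approximation):
z_β = d · √n - z_{α/2}
z_β = 0.24 · √50 - 2.576
z_β = 0.24 · 7.071 - 2.576
z_β = -0.879

Power = Φ(z_β) = Φ(-0.879) ≈ 0.190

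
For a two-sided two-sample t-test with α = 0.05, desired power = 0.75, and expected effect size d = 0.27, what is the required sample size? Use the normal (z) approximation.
n = 191 per group

Sample size formula (two-sample t-test, normal approximation):
n = 2 · ((z_{α/2} + z_β) / d)²

z_{α/2} = 1.960 (for α = 0.05, two-sided)
z_β = 0.674 (for power = 0.75)
d = 0.27

n = 2 · ((1.960 + 0.674) / 0.27)²
n = 2 · (9.756)²
n ≈ 190.36
Round up to the next whole number: n = 191 per group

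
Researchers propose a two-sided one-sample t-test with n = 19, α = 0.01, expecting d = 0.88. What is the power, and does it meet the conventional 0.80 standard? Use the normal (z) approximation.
Power ≈ 0.90; the study is adequately powered (power ≥ 0.80)

Power calculation (one-sample t-test, normal approximation):
z_β = d · √n - z_{α/2}
z_β = 0.88 · √19 - 2.576
z_β = 0.88 · 4.359 - 2.576
z_β = 1.260

Power = Φ(z_β) = Φ(1.260) ≈ 0.896

Effect size d = 0.88 is large by Cohen's convention (0.2/0.5/0.8).

Threshold: power ≥ 0.80 is conventionally adequate.
Power ≈ 0.90 → the study is adequately powered (power ≥ 0.80).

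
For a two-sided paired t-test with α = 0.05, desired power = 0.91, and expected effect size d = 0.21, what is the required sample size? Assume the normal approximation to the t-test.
n = 248 pairs

Sample size formula (paired t-test, normal approximation):
n = ((z_{α/2} + z_β) / d)²

z_{α/2} = 1.960 (for α = 0.05, two-sided)
z_β = 1.341 (for power = 0.91)
d = 0.21

n = ((1.960 + 1.341) / 0.21)²
n = (15.719)²
n ≈ 247.09
Round up to the next whole number: n = 248 pairs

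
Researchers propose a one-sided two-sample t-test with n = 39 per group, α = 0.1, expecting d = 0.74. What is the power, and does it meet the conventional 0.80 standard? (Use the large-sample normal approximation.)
Power ≈ 0.98; the study is adequately powered (power ≥ 0.80)

Power calculation (two-sample t-test, normal approximation):
z_β = d · √(n/2) - z_α
z_β = 0.74 · √(39/2) - 1.282
z_β = 0.74 · 4.416 - 1.282
z_β = 1.986

Power = Φ(z_β) = Φ(1.986) ≈ 0.976

Effect size d = 0.74 is medium by Cohen's convention (0.2/0.5/0.8).

Threshold: power ≥ 0.80 is conventionally adequate.
Power ≈ 0.98 → the study is adequately powered (power ≥ 0.80).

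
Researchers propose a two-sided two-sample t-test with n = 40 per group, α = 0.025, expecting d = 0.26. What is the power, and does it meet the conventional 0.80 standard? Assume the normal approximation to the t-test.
Power ≈ 0.14; the study is underpowered (power < 0.80)

Power calculation (two-sample t-test, normal approximation):
z_β = d · √(n/2) - z_{α/2}
z_β = 0.26 · √(40/2) - 2.241
z_β = 0.26 · 4.472 - 2.241
z_β = -1.079

Power = Φ(z_β) = Φ(-1.079) ≈ 0.140

Effect size d = 0.26 is small by Cohen's convention (0.2/0.5/0.8).

Threshold: power ≥ 0.80 is conventionally adequate.
Power ≈ 0.14 → the study is underpowered (power < 0.80).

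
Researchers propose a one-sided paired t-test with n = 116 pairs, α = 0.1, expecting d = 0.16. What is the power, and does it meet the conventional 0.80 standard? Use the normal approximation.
Power ≈ 0.67; the study is underpowered (power < 0.80)

Power calculation (paired t-test, normal approximation):
z_β = d · √n - z_α
z_β = 0.16 · √116 - 1.282
z_β = 0.16 · 10.770 - 1.282
z_β = 0.442

Power = Φ(z_β) = Φ(0.442) ≈ 0.671

Effect size d = 0.16 is very small by Cohen's convention (0.2/0.5/0.8).

Threshold: power ≥ 0.80 is conventionally adequate.
Power ≈ 0.67 → the study is underpowered (power < 0.80).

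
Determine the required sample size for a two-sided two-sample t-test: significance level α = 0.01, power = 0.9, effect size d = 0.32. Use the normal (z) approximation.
n = 291 per group

Sample size formula (two-sample t-test, normal approximation):
n = 2 · ((z_{α/2} + z_β) / d)²

z_{α/2} = 2.576 (for α = 0.01, two-sided)
z_β = 1.282 (for power = 0.9)
d = 0.32

n = 2 · ((2.576 + 1.282) / 0.32)²
n = 2 · (12.056)²
n ≈ 290.69
Round up to the next whole number: n = 291 per group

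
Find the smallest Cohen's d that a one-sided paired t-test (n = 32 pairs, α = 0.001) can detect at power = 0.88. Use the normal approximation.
d ≈ 0.75

Minimum detectable effect (paired t-test, normal approximation):
d = (z_α + z_β) / √n
d = (3.090 + 1.175) / √32
d = 4.265 / 5.657
d ≈ 0.75

By Cohen's convention (0.2 small / 0.5 medium / 0.8 large): medium effect.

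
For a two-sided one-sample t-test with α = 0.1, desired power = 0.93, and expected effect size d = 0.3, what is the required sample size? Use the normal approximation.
n = 109

Sample size formula (one-sample t-test, normal approximation):
n = ((z_{α/2} + z_β) / d)²

z_{α/2} = 1.645 (for α = 0.1, two-sided)
z_β = 1.476 (for power = 0.93)
d = 0.3

n = ((1.645 + 1.476) / 0.3)²
n = (10.403)²
n ≈ 108.22
Round up to the next whole number: n = 109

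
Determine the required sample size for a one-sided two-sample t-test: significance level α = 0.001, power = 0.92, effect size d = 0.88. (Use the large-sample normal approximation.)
n = 53 per group

Sample size formula (two-sample t-test, normal approximation):
n = 2 · ((z_α + z_β) / d)²

z_α = 3.090 (for α = 0.001, one-sided)
z_β = 1.405 (for power = 0.92)
d = 0.88

n = 2 · ((3.090 + 1.405) / 0.88)²
n = 2 · (5.108)²
n ≈ 52.18
Round up to the next whole number: n = 53 per group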